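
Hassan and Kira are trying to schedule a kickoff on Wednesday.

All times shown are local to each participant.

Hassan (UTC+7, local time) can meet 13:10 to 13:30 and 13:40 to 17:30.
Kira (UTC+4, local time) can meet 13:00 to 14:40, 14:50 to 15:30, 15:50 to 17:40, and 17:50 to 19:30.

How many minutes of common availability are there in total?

90 minutes

Hassan → UTC: 06:10–06:30, 06:40–10:30.
Kira → UTC: 09:00–10:40, 10:50–11:30, 11:50–13:40, 13:50–15:30.
Hassan ∩ Kira: 09:00–10:30.
Total common minutes: 90.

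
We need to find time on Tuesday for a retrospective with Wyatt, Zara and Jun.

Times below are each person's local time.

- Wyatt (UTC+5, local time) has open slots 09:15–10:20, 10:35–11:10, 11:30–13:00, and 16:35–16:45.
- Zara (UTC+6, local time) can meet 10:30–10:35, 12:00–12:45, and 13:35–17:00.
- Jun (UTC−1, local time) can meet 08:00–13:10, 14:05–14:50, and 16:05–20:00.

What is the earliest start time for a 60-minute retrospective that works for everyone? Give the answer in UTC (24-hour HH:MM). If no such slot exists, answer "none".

none

Wyatt → UTC: 04:15–05:20, 05:35–06:10, 06:30–08:00, 11:35–11:45.
Zara → UTC: 04:30–04:35, 06:00–06:45, 07:35–11:00.
Jun → UTC: 09:00–14:10, 15:05–15:50, 17:05–21:00.
Wyatt ∩ Zara: 04:30–04:35, 06:00–06:10, 06:30–06:45, 07:35–08:00.
Wyatt ∩ Zara ∩ Jun: (none).
Windows ≥ 60 min: (none).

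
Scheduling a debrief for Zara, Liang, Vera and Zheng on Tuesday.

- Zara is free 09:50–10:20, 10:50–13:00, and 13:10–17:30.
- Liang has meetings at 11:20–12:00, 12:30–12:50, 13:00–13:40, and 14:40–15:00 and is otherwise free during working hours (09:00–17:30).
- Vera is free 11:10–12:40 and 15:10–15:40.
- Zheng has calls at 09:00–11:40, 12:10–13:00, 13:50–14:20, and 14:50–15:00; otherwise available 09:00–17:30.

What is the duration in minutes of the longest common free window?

Liang free within 09:00–17:30: 09:00–11:20, 12:00–12:30, 12:50–13:00, 13:40–14:40, 15:00–17:30.
Zheng free within 09:00–17:30: 11:40–12:10, 13:00–13:50, 14:20–14:50, 15:00–17:30.
Zara ∩ Liang: 09:50–10:20, 10:50–11:20, 12:00–12:30, 12:50–13:00, 13:40–14:40, 15:00–17:30.
Zara ∩ Liang ∩ Vera: 11:10–11:20, 12:00–12:30, 15:10–15:40.
Zara ∩ Liang ∩ Vera ∩ Zheng: 12:00–12:10, 15:10–15:40.
Common window lengths: 10, 30 min; longest is 30.

30 minutes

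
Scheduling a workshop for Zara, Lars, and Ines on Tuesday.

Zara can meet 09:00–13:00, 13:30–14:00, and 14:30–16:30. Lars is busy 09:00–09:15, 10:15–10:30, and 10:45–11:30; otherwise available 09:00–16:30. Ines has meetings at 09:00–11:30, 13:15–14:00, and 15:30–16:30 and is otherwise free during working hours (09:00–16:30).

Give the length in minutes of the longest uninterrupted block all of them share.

Lars free within 09:00–16:30: 09:15–10:15, 10:30–10:45, 11:30–16:30.
Ines free within 09:00–16:30: 11:30–13:15, 14:00–15:30.
Zara ∩ Lars: 09:15–10:15, 10:30–10:45, 11:30–13:00, 13:30–14:00, 14:30–16:30.
Zara ∩ Lars ∩ Ines: 11:30–13:00, 14:30–15:30.
Common window lengths: 90, 60 min; longest is 90.

90 minutes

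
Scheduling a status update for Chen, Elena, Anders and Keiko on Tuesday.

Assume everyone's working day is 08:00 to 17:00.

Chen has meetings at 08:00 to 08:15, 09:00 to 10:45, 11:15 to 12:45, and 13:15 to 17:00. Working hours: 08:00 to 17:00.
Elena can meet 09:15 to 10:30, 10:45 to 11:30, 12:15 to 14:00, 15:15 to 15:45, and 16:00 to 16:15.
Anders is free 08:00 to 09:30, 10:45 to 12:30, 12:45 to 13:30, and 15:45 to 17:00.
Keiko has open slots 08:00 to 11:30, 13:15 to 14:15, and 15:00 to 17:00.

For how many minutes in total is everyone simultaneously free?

30 minutes

Chen free within 08:00–17:00: 08:15–09:00, 10:45–11:15, 12:45–13:15.
Chen ∩ Elena: 10:45–11:15, 12:45–13:15.
Chen ∩ Elena ∩ Anders: 10:45–11:15, 12:45–13:15.
Chen ∩ Elena ∩ Anders ∩ Keiko: 10:45–11:15.
Total common minutes: 30.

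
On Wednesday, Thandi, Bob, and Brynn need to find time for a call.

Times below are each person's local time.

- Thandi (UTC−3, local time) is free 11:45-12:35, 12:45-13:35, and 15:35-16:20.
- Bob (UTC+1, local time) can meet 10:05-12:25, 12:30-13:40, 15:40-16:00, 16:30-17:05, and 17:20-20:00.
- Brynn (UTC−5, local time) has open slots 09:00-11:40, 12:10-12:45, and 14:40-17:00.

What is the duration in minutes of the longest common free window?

20 minutes

Thandi → UTC: 14:45–15:35, 15:45–16:35, 18:35–19:20.
Bob → UTC: 09:05–11:25, 11:30–12:40, 14:40–15:00, 15:30–16:05, 16:20–19:00.
Brynn → UTC: 14:00–16:40, 17:10–17:45, 19:40–22:00.
Thandi ∩ Bob: 14:45–15:00, 15:30–15:35, 15:45–16:05, 16:20–16:35, 18:35–19:00.
Thandi ∩ Bob ∩ Brynn: 14:45–15:00, 15:30–15:35, 15:45–16:05, 16:20–16:35.
Common window lengths: 15, 5, 20, 15 min; longest is 20.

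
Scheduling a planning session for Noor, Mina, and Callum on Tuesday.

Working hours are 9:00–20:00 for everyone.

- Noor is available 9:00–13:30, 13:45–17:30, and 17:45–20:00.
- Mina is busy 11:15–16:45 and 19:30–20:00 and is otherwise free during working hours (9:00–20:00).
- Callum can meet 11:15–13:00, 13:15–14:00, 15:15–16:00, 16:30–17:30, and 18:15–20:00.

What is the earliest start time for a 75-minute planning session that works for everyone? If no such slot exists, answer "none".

18:15

Mina free within 09:00–20:00: 09:00–11:15, 16:45–19:30.
Noor ∩ Mina: 09:00–11:15, 16:45–17:30, 17:45–19:30.
Noor ∩ Mina ∩ Callum: 16:45–17:30, 18:15–19:30.
Windows ≥ 75 min: 18:15–19:30.
Earliest such window starts at 18:15.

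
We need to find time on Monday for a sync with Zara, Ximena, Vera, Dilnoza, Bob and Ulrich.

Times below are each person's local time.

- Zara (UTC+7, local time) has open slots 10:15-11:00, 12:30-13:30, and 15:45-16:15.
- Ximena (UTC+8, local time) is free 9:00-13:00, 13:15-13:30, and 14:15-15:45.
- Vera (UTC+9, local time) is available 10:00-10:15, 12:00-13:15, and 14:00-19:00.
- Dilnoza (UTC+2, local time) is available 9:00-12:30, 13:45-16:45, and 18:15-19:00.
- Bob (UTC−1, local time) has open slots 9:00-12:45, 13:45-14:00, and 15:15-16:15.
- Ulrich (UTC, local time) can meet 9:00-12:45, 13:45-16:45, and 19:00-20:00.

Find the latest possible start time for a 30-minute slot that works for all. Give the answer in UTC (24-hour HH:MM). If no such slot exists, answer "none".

Zara → UTC: 03:15–04:00, 05:30–06:30, 08:45–09:15.
Ximena → UTC: 01:00–05:00, 05:15–05:30, 06:15–07:45.
Vera → UTC: 01:00–01:15, 03:00–04:15, 05:00–10:00.
Dilnoza → UTC: 07:00–10:30, 11:45–14:45, 16:15–17:00.
Bob → UTC: 10:00–13:45, 14:45–15:00, 16:15–17:15.
Ulrich → UTC: 09:00–12:45, 13:45–16:45, 19:00–20:00.
Zara ∩ Ximena: 03:15–04:00, 06:15–06:30.
Zara ∩ Ximena ∩ Vera: 03:15–04:00, 06:15–06:30.
Zara ∩ Ximena ∩ Vera ∩ Dilnoza: (none).
Zara ∩ Ximena ∩ Vera ∩ Dilnoza ∩ Bob: (none).
Zara ∩ Ximena ∩ Vera ∩ Dilnoza ∩ Bob ∩ Ulrich: (none).
Windows ≥ 30 min: (none).

none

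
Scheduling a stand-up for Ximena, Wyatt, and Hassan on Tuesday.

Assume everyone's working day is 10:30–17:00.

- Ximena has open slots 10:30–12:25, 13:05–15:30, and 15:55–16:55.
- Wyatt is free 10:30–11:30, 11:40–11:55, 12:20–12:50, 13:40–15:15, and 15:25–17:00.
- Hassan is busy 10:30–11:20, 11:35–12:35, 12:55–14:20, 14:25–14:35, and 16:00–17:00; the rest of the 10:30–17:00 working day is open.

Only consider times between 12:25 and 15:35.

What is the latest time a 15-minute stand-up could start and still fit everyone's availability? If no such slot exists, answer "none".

15:00

Hassan free within 10:30–17:00: 11:20–11:35, 12:35–12:55, 14:20–14:25, 14:35–16:00.
Ximena ∩ Wyatt: 10:30–11:30, 11:40–11:55, 12:20–12:25, 13:40–15:15, 15:25–15:30, 15:55–16:55.
Ximena ∩ Wyatt ∩ Hassan: 11:20–11:30, 14:20–14:25, 14:35–15:15, 15:25–15:30, 15:55–16:00.
Restricted to 12:25–15:35: 14:20–14:25, 14:35–15:15, 15:25–15:30.
Windows ≥ 15 min: 14:35–15:15.
Latest start in the last window 14:35–15:15 is 15:15 − 15 min = 15:00.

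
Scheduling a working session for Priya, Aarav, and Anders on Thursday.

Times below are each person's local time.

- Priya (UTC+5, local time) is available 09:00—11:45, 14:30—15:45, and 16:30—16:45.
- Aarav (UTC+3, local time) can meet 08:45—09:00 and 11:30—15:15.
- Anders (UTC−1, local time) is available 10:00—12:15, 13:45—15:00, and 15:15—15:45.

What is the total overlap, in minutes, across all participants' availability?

Priya → UTC: 04:00–06:45, 09:30–10:45, 11:30–11:45.
Aarav → UTC: 05:45–06:00, 08:30–12:15.
Anders → UTC: 11:00–13:15, 14:45–16:00, 16:15–16:45.
Priya ∩ Aarav: 05:45–06:00, 09:30–10:45, 11:30–11:45.
Priya ∩ Aarav ∩ Anders: 11:30–11:45.
Total common minutes: 15.

15 minutes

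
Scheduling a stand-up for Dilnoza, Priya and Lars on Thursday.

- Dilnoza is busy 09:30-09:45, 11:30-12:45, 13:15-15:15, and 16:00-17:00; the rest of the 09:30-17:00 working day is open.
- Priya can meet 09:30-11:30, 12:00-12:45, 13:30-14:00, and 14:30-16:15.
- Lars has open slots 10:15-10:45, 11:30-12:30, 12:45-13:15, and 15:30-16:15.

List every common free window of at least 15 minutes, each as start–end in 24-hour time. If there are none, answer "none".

10:15–10:45, 15:30–16:00

Dilnoza free within 09:30–17:00: 09:45–11:30, 12:45–13:15, 15:15–16:00.
Dilnoza ∩ Priya: 09:45–11:30, 15:15–16:00.
Dilnoza ∩ Priya ∩ Lars: 10:15–10:45, 15:30–16:00.
Windows ≥ 15 min: 10:15–10:45, 15:30–16:00.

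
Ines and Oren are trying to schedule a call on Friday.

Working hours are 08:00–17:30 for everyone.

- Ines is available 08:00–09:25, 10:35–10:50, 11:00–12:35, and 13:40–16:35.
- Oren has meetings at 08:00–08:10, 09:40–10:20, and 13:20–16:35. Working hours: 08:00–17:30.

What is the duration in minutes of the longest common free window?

95 minutes

Oren free within 08:00–17:30: 08:10–09:40, 10:20–13:20, 16:35–17:30.
Ines ∩ Oren: 08:10–09:25, 10:35–10:50, 11:00–12:35.
Common window lengths: 75, 15, 95 min; longest is 95.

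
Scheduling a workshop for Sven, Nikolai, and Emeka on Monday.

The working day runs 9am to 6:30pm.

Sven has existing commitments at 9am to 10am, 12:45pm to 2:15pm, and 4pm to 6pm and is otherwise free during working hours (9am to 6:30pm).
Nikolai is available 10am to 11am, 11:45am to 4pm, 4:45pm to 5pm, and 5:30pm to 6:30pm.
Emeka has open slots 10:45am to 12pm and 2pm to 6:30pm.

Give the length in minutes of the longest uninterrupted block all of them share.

Sven free within 09:00–18:30: 10:00–12:45, 14:15–16:00, 18:00–18:30.
Sven ∩ Nikolai: 10:00–11:00, 11:45–12:45, 14:15–16:00, 18:00–18:30.
Sven ∩ Nikolai ∩ Emeka: 10:45–11:00, 11:45–12:00, 14:15–16:00, 18:00–18:30.
Common window lengths: 15, 15, 105, 30 min; longest is 105.

105 minutes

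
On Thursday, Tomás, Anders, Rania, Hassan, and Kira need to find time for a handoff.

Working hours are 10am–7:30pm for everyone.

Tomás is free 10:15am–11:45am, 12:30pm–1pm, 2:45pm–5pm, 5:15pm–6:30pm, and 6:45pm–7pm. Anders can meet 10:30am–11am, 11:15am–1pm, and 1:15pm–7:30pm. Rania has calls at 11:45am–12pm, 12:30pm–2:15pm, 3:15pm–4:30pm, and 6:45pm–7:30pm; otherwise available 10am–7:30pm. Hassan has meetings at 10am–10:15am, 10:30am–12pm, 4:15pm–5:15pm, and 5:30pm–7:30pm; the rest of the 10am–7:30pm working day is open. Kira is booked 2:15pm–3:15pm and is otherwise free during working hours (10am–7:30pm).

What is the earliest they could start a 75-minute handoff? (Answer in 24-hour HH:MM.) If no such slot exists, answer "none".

none

Rania free within 10:00–19:30: 10:00–11:45, 12:00–12:30, 14:15–15:15, 16:30–18:45.
Hassan free within 10:00–19:30: 10:15–10:30, 12:00–16:15, 17:15–17:30.
Kira free within 10:00–19:30: 10:00–14:15, 15:15–19:30.
Tomás ∩ Anders: 10:30–11:00, 11:15–11:45, 12:30–13:00, 14:45–17:00, 17:15–18:30, 18:45–19:00.
Tomás ∩ Anders ∩ Rania: 10:30–11:00, 11:15–11:45, 14:45–15:15, 16:30–17:00, 17:15–18:30.
Tomás ∩ Anders ∩ Rania ∩ Hassan: 14:45–15:15, 17:15–17:30.
Tomás ∩ Anders ∩ Rania ∩ Hassan ∩ Kira: 17:15–17:30.
Windows ≥ 75 min: (none).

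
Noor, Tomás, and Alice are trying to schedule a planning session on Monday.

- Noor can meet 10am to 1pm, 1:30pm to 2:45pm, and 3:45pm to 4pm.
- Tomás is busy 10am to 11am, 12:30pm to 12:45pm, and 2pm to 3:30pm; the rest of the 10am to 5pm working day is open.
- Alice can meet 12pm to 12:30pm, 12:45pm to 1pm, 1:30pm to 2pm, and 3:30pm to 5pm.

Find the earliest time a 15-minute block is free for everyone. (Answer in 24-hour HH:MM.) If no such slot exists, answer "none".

Tomás free within 10:00–17:00: 11:00–12:30, 12:45–14:00, 15:30–17:00.
Noor ∩ Tomás: 11:00–12:30, 12:45–13:00, 13:30–14:00, 15:45–16:00.
Noor ∩ Tomás ∩ Alice: 12:00–12:30, 12:45–13:00, 13:30–14:00, 15:45–16:00.
Windows ≥ 15 min: 12:00–12:30, 12:45–13:00, 13:30–14:00, 15:45–16:00.
Earliest such window starts at 12:00.

12:00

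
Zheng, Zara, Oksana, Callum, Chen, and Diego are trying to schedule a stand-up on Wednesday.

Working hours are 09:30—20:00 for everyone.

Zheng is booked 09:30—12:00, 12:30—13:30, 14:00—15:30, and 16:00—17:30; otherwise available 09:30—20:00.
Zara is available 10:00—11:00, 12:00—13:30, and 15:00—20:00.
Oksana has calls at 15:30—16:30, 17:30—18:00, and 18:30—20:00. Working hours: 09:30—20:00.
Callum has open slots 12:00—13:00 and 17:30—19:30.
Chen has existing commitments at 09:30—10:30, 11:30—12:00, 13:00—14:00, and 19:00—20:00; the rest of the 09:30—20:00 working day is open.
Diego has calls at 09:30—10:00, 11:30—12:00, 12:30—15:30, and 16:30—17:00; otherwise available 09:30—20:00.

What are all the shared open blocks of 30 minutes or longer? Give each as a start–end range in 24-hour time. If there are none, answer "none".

12:00–12:30, 18:00–18:30

Zheng free within 09:30–20:00: 12:00–12:30, 13:30–14:00, 15:30–16:00, 17:30–20:00.
Oksana free within 09:30–20:00: 09:30–15:30, 16:30–17:30, 18:00–18:30.
Chen free within 09:30–20:00: 10:30–11:30, 12:00–13:00, 14:00–19:00.
Diego free within 09:30–20:00: 10:00–11:30, 12:00–12:30, 15:30–16:30, 17:00–20:00.
Zheng ∩ Zara: 12:00–12:30, 15:30–16:00, 17:30–20:00.
Zheng ∩ Zara ∩ Oksana: 12:00–12:30, 18:00–18:30.
Zheng ∩ Zara ∩ Oksana ∩ Callum: 12:00–12:30, 18:00–18:30.
Zheng ∩ Zara ∩ Oksana ∩ Callum ∩ Chen: 12:00–12:30, 18:00–18:30.
Zheng ∩ Zara ∩ Oksana ∩ Callum ∩ Chen ∩ Diego: 12:00–12:30, 18:00–18:30.
Windows ≥ 30 min: 12:00–12:30, 18:00–18:30.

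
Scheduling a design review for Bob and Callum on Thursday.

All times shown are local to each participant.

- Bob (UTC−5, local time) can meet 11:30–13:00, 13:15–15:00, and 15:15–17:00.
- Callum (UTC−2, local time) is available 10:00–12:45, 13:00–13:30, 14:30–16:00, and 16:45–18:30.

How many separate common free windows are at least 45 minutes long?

Bob → UTC: 16:30–18:00, 18:15–20:00, 20:15–22:00.
Callum → UTC: 12:00–14:45, 15:00–15:30, 16:30–18:00, 18:45–20:30.
Bob ∩ Callum: 16:30–18:00, 18:45–20:00, 20:15–20:30.
Windows ≥ 45 min: 16:30–18:00, 18:45–20:00.
That's 2 windows.

2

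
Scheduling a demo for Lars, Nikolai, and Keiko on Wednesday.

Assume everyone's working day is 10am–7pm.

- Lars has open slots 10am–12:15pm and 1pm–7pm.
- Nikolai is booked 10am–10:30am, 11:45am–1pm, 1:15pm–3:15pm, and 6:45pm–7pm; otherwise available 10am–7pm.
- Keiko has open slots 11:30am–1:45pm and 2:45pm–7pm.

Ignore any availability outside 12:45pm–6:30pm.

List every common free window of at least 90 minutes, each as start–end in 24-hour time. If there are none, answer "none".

Nikolai free within 10:00–19:00: 10:30–11:45, 13:00–13:15, 15:15–18:45.
Lars ∩ Nikolai: 10:30–11:45, 13:00–13:15, 15:15–18:45.
Lars ∩ Nikolai ∩ Keiko: 11:30–11:45, 13:00–13:15, 15:15–18:45.
Restricted to 12:45–18:30: 13:00–13:15, 15:15–18:30.
Windows ≥ 90 min: 15:15–18:30.

15:15–18:30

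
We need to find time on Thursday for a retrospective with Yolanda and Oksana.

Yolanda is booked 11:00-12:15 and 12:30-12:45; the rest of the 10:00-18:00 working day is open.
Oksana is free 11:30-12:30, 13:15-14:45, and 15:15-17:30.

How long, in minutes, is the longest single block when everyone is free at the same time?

Yolanda free within 10:00–18:00: 10:00–11:00, 12:15–12:30, 12:45–18:00.
Yolanda ∩ Oksana: 12:15–12:30, 13:15–14:45, 15:15–17:30.
Common window lengths: 15, 90, 135 min; longest is 135.

135 minutes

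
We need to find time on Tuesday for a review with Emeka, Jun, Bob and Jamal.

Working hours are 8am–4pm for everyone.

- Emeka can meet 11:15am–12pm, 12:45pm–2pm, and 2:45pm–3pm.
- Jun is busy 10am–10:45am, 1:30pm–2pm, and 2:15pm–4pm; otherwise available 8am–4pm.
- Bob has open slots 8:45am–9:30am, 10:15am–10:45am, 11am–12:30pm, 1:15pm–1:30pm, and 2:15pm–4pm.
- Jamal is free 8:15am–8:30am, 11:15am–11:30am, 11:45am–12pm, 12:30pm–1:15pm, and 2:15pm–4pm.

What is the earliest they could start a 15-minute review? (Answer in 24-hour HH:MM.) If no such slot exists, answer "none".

Jun free within 08:00–16:00: 08:00–10:00, 10:45–13:30, 14:00–14:15.
Emeka ∩ Jun: 11:15–12:00, 12:45–13:30.
Emeka ∩ Jun ∩ Bob: 11:15–12:00, 13:15–13:30.
Emeka ∩ Jun ∩ Bob ∩ Jamal: 11:15–11:30, 11:45–12:00.
Windows ≥ 15 min: 11:15–11:30, 11:45–12:00.
Earliest such window starts at 11:15.

11:15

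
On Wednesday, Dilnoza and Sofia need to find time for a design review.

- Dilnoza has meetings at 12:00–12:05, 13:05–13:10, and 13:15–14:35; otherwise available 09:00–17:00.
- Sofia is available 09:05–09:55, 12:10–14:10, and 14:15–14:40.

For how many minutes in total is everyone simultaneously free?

115 minutes

Dilnoza free within 09:00–17:00: 09:00–12:00, 12:05–13:05, 13:10–13:15, 14:35–17:00.
Dilnoza ∩ Sofia: 09:05–09:55, 12:10–13:05, 13:10–13:15, 14:35–14:40.
Total common minutes: 50 + 55 + 5 + 5 = 115.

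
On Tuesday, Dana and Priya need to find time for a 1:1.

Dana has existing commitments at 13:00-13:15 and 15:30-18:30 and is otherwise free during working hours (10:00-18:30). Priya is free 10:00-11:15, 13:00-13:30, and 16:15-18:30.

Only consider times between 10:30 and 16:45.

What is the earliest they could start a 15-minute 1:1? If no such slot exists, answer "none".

10:30

Dana free within 10:00–18:30: 10:00–13:00, 13:15–15:30.
Dana ∩ Priya: 10:00–11:15, 13:15–13:30.
Restricted to 10:30–16:45: 10:30–11:15, 13:15–13:30.
Windows ≥ 15 min: 10:30–11:15, 13:15–13:30.
Earliest such window starts at 10:30.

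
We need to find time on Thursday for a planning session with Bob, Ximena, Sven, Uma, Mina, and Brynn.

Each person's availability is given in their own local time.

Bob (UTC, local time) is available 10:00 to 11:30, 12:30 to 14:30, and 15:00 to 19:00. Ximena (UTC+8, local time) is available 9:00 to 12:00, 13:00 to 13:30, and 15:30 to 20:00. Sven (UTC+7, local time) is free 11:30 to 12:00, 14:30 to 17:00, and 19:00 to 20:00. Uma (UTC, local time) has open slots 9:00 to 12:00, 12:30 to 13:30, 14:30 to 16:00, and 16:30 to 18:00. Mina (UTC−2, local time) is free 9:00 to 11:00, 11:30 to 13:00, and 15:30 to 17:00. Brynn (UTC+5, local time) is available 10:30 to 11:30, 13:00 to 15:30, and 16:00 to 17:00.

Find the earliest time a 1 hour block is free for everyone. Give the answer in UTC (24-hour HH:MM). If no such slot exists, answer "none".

none

Bob → UTC: 10:00–11:30, 12:30–14:30, 15:00–19:00.
Ximena → UTC: 01:00–04:00, 05:00–05:30, 07:30–12:00.
Sven → UTC: 04:30–05:00, 07:30–10:00, 12:00–13:00.
Uma → UTC: 09:00–12:00, 12:30–13:30, 14:30–16:00, 16:30–18:00.
Mina → UTC: 11:00–13:00, 13:30–15:00, 17:30–19:00.
Brynn → UTC: 05:30–06:30, 08:00–10:30, 11:00–12:00.
Bob ∩ Ximena: 10:00–11:30.
Bob ∩ Ximena ∩ Sven: (none).
Bob ∩ Ximena ∩ Sven ∩ Uma: (none).
Bob ∩ Ximena ∩ Sven ∩ Uma ∩ Mina: (none).
Bob ∩ Ximena ∩ Sven ∩ Uma ∩ Mina ∩ Brynn: (none).
Windows ≥ 60 min: (none).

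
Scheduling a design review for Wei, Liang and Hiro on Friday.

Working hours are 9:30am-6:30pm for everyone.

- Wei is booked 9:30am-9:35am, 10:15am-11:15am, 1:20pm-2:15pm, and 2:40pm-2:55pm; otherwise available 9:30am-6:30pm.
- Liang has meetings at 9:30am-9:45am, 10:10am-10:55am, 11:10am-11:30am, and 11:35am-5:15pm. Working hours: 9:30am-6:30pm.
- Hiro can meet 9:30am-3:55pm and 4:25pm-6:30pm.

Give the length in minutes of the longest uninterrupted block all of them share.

Wei free within 09:30–18:30: 09:35–10:15, 11:15–13:20, 14:15–14:40, 14:55–18:30.
Liang free within 09:30–18:30: 09:45–10:10, 10:55–11:10, 11:30–11:35, 17:15–18:30.
Wei ∩ Liang: 09:45–10:10, 11:30–11:35, 17:15–18:30.
Wei ∩ Liang ∩ Hiro: 09:45–10:10, 11:30–11:35, 17:15–18:30.
Common window lengths: 25, 5, 75 min; longest is 75.

75 minutes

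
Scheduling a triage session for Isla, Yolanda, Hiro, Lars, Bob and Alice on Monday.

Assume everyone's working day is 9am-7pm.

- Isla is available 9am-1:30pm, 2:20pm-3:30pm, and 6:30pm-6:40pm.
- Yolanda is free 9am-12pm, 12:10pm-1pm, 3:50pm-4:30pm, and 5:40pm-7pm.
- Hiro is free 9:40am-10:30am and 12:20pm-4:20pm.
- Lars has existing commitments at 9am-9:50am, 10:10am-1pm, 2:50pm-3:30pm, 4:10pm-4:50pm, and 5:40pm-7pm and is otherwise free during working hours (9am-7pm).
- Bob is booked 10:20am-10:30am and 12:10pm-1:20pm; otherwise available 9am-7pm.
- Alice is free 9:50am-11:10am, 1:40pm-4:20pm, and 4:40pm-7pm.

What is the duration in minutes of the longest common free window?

20 minutes

Lars free within 09:00–19:00: 09:50–10:10, 13:00–14:50, 15:30–16:10, 16:50–17:40.
Bob free within 09:00–19:00: 09:00–10:20, 10:30–12:10, 13:20–19:00.
Isla ∩ Yolanda: 09:00–12:00, 12:10–13:00, 18:30–18:40.
Isla ∩ Yolanda ∩ Hiro: 09:40–10:30, 12:20–13:00.
Isla ∩ Yolanda ∩ Hiro ∩ Lars: 09:50–10:10.
Isla ∩ Yolanda ∩ Hiro ∩ Lars ∩ Bob: 09:50–10:10.
Isla ∩ Yolanda ∩ Hiro ∩ Lars ∩ Bob ∩ Alice: 09:50–10:10.
Single common window of 20 minutes.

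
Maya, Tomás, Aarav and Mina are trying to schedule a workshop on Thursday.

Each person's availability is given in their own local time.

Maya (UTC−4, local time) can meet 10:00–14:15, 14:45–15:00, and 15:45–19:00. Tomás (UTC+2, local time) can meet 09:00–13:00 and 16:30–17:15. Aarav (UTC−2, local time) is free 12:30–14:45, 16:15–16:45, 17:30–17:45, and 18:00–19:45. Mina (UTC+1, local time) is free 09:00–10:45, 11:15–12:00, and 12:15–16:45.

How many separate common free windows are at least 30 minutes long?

1

Maya → UTC: 14:00–18:15, 18:45–19:00, 19:45–23:00.
Tomás → UTC: 07:00–11:00, 14:30–15:15.
Aarav → UTC: 14:30–16:45, 18:15–18:45, 19:30–19:45, 20:00–21:45.
Mina → UTC: 08:00–09:45, 10:15–11:00, 11:15–15:45.
Maya ∩ Tomás: 14:30–15:15.
Maya ∩ Tomás ∩ Aarav: 14:30–15:15.
Maya ∩ Tomás ∩ Aarav ∩ Mina: 14:30–15:15.
Windows ≥ 30 min: 14:30–15:15.
That's 1 window.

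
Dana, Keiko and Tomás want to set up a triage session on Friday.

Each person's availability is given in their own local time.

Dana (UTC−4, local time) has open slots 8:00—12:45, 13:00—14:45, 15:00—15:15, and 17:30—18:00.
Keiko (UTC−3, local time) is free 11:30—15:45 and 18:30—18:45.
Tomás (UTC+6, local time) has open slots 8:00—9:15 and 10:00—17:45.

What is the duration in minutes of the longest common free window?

Dana → UTC: 12:00–16:45, 17:00–18:45, 19:00–19:15, 21:30–22:00.
Keiko → UTC: 14:30–18:45, 21:30–21:45.
Tomás → UTC: 02:00–03:15, 04:00–11:45.
Dana ∩ Keiko: 14:30–16:45, 17:00–18:45, 21:30–21:45.
Dana ∩ Keiko ∩ Tomás: (none).
No common window.

0 minutes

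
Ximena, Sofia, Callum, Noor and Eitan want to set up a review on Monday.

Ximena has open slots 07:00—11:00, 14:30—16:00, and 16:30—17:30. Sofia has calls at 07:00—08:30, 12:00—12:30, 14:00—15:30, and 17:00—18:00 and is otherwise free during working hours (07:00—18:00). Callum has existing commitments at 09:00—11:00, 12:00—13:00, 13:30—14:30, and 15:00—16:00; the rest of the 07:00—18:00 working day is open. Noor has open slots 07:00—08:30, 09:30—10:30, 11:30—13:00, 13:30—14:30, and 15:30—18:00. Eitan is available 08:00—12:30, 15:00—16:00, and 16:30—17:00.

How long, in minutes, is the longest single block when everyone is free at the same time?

Sofia free within 07:00–18:00: 08:30–12:00, 12:30–14:00, 15:30–17:00.
Callum free within 07:00–18:00: 07:00–09:00, 11:00–12:00, 13:00–13:30, 14:30–15:00, 16:00–18:00.
Ximena ∩ Sofia: 08:30–11:00, 15:30–16:00, 16:30–17:00.
Ximena ∩ Sofia ∩ Callum: 08:30–09:00, 16:30–17:00.
Ximena ∩ Sofia ∩ Callum ∩ Noor: 16:30–17:00.
Ximena ∩ Sofia ∩ Callum ∩ Noor ∩ Eitan: 16:30–17:00.
Single common window of 30 minutes.

30 minutes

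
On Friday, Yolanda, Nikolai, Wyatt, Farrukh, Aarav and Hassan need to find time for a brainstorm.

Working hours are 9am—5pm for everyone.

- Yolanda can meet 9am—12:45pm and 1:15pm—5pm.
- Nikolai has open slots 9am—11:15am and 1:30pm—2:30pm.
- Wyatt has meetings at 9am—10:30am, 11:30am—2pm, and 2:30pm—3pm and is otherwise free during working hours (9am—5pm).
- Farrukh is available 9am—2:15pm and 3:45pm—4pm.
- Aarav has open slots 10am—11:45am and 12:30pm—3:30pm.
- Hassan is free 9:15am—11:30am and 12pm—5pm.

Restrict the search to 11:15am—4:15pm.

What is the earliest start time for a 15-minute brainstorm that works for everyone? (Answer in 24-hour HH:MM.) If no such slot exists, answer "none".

Wyatt free within 09:00–17:00: 10:30–11:30, 14:00–14:30, 15:00–17:00.
Yolanda ∩ Nikolai: 09:00–11:15, 13:30–14:30.
Yolanda ∩ Nikolai ∩ Wyatt: 10:30–11:15, 14:00–14:30.
Yolanda ∩ Nikolai ∩ Wyatt ∩ Farrukh: 10:30–11:15, 14:00–14:15.
Yolanda ∩ Nikolai ∩ Wyatt ∩ Farrukh ∩ Aarav: 10:30–11:15, 14:00–14:15.
Yolanda ∩ Nikolai ∩ Wyatt ∩ Farrukh ∩ Aarav ∩ Hassan: 10:30–11:15, 14:00–14:15.
Restricted to 11:15–16:15: 14:00–14:15.
Windows ≥ 15 min: 14:00–14:15.
Earliest such window starts at 14:00.

14:00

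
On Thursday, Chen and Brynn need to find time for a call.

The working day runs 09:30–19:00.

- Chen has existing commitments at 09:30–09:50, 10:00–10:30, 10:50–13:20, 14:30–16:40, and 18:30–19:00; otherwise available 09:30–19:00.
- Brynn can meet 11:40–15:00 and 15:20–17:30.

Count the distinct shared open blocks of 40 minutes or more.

2

Chen free within 09:30–19:00: 09:50–10:00, 10:30–10:50, 13:20–14:30, 16:40–18:30.
Chen ∩ Brynn: 13:20–14:30, 16:40–17:30.
Windows ≥ 40 min: 13:20–14:30, 16:40–17:30.
That's 2 windows.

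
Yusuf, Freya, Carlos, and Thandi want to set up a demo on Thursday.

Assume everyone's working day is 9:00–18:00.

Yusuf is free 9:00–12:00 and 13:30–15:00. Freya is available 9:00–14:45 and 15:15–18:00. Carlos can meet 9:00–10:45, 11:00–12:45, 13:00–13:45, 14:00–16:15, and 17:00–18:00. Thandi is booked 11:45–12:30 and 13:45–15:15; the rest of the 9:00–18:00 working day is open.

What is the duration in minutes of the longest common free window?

105 minutes

Thandi free within 09:00–18:00: 09:00–11:45, 12:30–13:45, 15:15–18:00.
Yusuf ∩ Freya: 09:00–12:00, 13:30–14:45.
Yusuf ∩ Freya ∩ Carlos: 09:00–10:45, 11:00–12:00, 13:30–13:45, 14:00–14:45.
Yusuf ∩ Freya ∩ Carlos ∩ Thandi: 09:00–10:45, 11:00–11:45, 13:30–13:45.
Common window lengths: 105, 45, 15 min; longest is 105.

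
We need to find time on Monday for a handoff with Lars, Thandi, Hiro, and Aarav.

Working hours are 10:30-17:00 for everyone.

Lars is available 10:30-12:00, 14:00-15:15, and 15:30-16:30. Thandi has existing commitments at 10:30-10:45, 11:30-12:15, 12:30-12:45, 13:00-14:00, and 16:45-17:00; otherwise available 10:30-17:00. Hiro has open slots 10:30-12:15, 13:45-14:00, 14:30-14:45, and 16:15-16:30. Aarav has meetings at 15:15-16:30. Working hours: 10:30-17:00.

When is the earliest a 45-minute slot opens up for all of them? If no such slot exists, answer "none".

Thandi free within 10:30–17:00: 10:45–11:30, 12:15–12:30, 12:45–13:00, 14:00–16:45.
Aarav free within 10:30–17:00: 10:30–15:15, 16:30–17:00.
Lars ∩ Thandi: 10:45–11:30, 14:00–15:15, 15:30–16:30.
Lars ∩ Thandi ∩ Hiro: 10:45–11:30, 14:30–14:45, 16:15–16:30.
Lars ∩ Thandi ∩ Hiro ∩ Aarav: 10:45–11:30, 14:30–14:45.
Windows ≥ 45 min: 10:45–11:30.
Earliest such window starts at 10:45.

10:45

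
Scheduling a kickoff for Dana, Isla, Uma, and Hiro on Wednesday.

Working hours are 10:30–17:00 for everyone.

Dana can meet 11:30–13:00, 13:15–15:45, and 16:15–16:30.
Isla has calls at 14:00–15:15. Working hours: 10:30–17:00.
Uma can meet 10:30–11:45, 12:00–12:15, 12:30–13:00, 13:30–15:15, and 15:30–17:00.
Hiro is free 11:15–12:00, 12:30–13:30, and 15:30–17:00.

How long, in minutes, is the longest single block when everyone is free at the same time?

Isla free within 10:30–17:00: 10:30–14:00, 15:15–17:00.
Dana ∩ Isla: 11:30–13:00, 13:15–14:00, 15:15–15:45, 16:15–16:30.
Dana ∩ Isla ∩ Uma: 11:30–11:45, 12:00–12:15, 12:30–13:00, 13:30–14:00, 15:30–15:45, 16:15–16:30.
Dana ∩ Isla ∩ Uma ∩ Hiro: 11:30–11:45, 12:30–13:00, 15:30–15:45, 16:15–16:30.
Common window lengths: 15, 30, 15, 15 min; longest is 30.

30 minutes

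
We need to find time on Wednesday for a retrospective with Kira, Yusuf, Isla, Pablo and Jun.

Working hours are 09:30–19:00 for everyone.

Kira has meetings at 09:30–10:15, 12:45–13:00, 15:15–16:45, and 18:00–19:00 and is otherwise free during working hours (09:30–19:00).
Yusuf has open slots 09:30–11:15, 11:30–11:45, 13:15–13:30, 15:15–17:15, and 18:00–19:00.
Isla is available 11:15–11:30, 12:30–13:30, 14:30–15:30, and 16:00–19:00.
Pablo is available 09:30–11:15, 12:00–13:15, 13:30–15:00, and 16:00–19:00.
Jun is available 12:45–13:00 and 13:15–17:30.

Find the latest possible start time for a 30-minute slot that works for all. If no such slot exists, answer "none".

16:45

Kira free within 09:30–19:00: 10:15–12:45, 13:00–15:15, 16:45–18:00.
Kira ∩ Yusuf: 10:15–11:15, 11:30–11:45, 13:15–13:30, 16:45–17:15.
Kira ∩ Yusuf ∩ Isla: 13:15–13:30, 16:45–17:15.
Kira ∩ Yusuf ∩ Isla ∩ Pablo: 16:45–17:15.
Kira ∩ Yusuf ∩ Isla ∩ Pablo ∩ Jun: 16:45–17:15.
Windows ≥ 30 min: 16:45–17:15.
Latest start in the last window 16:45–17:15 is 17:15 − 30 min = 16:45.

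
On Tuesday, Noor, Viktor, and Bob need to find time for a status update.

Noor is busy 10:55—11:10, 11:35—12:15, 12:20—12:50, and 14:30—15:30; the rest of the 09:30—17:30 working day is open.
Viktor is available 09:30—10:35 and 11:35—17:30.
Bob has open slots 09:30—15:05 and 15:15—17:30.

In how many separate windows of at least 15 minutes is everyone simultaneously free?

Noor free within 09:30–17:30: 09:30–10:55, 11:10–11:35, 12:15–12:20, 12:50–14:30, 15:30–17:30.
Noor ∩ Viktor: 09:30–10:35, 12:15–12:20, 12:50–14:30, 15:30–17:30.
Noor ∩ Viktor ∩ Bob: 09:30–10:35, 12:15–12:20, 12:50–14:30, 15:30–17:30.
Windows ≥ 15 min: 09:30–10:35, 12:50–14:30, 15:30–17:30.
That's 3 windows.

3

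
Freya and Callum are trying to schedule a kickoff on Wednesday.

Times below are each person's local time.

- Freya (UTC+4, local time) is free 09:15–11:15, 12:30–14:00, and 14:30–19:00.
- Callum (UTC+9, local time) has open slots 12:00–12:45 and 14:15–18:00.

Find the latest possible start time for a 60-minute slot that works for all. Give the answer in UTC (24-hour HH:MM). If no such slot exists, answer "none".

06:15

Freya → UTC: 05:15–07:15, 08:30–10:00, 10:30–15:00.
Callum → UTC: 03:00–03:45, 05:15–09:00.
Freya ∩ Callum: 05:15–07:15, 08:30–09:00.
Windows ≥ 60 min: 05:15–07:15.
Latest start in the last window 05:15–07:15 is 07:15 − 60 min = 06:15.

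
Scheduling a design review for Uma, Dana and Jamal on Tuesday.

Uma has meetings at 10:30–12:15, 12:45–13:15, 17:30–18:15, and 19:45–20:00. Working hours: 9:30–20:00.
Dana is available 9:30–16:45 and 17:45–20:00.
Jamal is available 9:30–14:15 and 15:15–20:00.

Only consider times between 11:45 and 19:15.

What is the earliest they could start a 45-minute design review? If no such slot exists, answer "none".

Uma free within 09:30–20:00: 09:30–10:30, 12:15–12:45, 13:15–17:30, 18:15–19:45.
Uma ∩ Dana: 09:30–10:30, 12:15–12:45, 13:15–16:45, 18:15–19:45.
Uma ∩ Dana ∩ Jamal: 09:30–10:30, 12:15–12:45, 13:15–14:15, 15:15–16:45, 18:15–19:45.
Restricted to 11:45–19:15: 12:15–12:45, 13:15–14:15, 15:15–16:45, 18:15–19:15.
Windows ≥ 45 min: 13:15–14:15, 15:15–16:45, 18:15–19:15.
Earliest such window starts at 13:15.

13:15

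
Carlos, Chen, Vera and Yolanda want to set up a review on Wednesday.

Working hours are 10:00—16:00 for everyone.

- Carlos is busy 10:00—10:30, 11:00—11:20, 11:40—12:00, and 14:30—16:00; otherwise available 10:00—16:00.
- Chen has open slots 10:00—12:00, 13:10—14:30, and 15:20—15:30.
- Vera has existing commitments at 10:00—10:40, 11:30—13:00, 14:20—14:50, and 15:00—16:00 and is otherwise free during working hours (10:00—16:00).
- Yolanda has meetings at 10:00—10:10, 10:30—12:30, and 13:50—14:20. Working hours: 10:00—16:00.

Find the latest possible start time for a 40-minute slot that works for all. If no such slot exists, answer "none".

Carlos free within 10:00–16:00: 10:30–11:00, 11:20–11:40, 12:00–14:30.
Vera free within 10:00–16:00: 10:40–11:30, 13:00–14:20, 14:50–15:00.
Yolanda free within 10:00–16:00: 10:10–10:30, 12:30–13:50, 14:20–16:00.
Carlos ∩ Chen: 10:30–11:00, 11:20–11:40, 13:10–14:30.
Carlos ∩ Chen ∩ Vera: 10:40–11:00, 11:20–11:30, 13:10–14:20.
Carlos ∩ Chen ∩ Vera ∩ Yolanda: 13:10–13:50.
Windows ≥ 40 min: 13:10–13:50.
Latest start in the last window 13:10–13:50 is 13:50 − 40 min = 13:10.

13:10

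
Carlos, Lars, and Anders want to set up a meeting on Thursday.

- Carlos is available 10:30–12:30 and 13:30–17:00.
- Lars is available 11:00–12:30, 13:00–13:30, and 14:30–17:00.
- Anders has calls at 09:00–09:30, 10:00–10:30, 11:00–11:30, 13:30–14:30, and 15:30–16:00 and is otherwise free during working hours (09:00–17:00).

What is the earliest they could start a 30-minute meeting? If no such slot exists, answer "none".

11:30

Anders free within 09:00–17:00: 09:30–10:00, 10:30–11:00, 11:30–13:30, 14:30–15:30, 16:00–17:00.
Carlos ∩ Lars: 11:00–12:30, 14:30–17:00.
Carlos ∩ Lars ∩ Anders: 11:30–12:30, 14:30–15:30, 16:00–17:00.
Windows ≥ 30 min: 11:30–12:30, 14:30–15:30, 16:00–17:00.
Earliest such window starts at 11:30.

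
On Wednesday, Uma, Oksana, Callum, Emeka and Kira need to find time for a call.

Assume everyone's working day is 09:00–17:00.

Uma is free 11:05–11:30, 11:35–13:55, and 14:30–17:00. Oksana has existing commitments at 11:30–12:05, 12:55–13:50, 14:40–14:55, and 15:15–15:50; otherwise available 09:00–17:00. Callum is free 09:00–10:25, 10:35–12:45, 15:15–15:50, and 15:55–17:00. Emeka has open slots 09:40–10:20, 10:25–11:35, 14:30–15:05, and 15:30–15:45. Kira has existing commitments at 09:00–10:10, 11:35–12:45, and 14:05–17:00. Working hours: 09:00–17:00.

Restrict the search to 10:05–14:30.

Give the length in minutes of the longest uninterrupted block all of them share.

25 minutes

Oksana free within 09:00–17:00: 09:00–11:30, 12:05–12:55, 13:50–14:40, 14:55–15:15, 15:50–17:00.
Kira free within 09:00–17:00: 10:10–11:35, 12:45–14:05.
Uma ∩ Oksana: 11:05–11:30, 12:05–12:55, 13:50–13:55, 14:30–14:40, 14:55–15:15, 15:50–17:00.
Uma ∩ Oksana ∩ Callum: 11:05–11:30, 12:05–12:45, 15:55–17:00.
Uma ∩ Oksana ∩ Callum ∩ Emeka: 11:05–11:30.
Uma ∩ Oksana ∩ Callum ∩ Emeka ∩ Kira: 11:05–11:30.
Restricted to 10:05–14:30: 11:05–11:30.
Single common window of 25 minutes.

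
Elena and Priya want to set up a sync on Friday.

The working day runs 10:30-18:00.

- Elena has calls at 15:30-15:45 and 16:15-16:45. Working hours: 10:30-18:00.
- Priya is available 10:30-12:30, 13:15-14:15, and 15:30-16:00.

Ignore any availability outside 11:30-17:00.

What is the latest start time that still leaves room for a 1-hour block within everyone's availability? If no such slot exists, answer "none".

Elena free within 10:30–18:00: 10:30–15:30, 15:45–16:15, 16:45–18:00.
Elena ∩ Priya: 10:30–12:30, 13:15–14:15, 15:45–16:00.
Restricted to 11:30–17:00: 11:30–12:30, 13:15–14:15, 15:45–16:00.
Windows ≥ 60 min: 11:30–12:30, 13:15–14:15.
Latest start in the last window 13:15–14:15 is 14:15 − 60 min = 13:15.

13:15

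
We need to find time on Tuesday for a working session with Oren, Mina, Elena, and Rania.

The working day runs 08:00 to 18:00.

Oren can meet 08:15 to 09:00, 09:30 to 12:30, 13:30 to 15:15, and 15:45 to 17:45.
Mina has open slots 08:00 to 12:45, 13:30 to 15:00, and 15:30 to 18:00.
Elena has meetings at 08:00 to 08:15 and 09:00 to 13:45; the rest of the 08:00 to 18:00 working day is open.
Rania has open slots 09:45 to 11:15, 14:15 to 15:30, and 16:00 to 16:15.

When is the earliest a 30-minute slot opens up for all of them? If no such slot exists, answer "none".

Elena free within 08:00–18:00: 08:15–09:00, 13:45–18:00.
Oren ∩ Mina: 08:15–09:00, 09:30–12:30, 13:30–15:00, 15:45–17:45.
Oren ∩ Mina ∩ Elena: 08:15–09:00, 13:45–15:00, 15:45–17:45.
Oren ∩ Mina ∩ Elena ∩ Rania: 14:15–15:00, 16:00–16:15.
Windows ≥ 30 min: 14:15–15:00.
Earliest such window starts at 14:15.

14:15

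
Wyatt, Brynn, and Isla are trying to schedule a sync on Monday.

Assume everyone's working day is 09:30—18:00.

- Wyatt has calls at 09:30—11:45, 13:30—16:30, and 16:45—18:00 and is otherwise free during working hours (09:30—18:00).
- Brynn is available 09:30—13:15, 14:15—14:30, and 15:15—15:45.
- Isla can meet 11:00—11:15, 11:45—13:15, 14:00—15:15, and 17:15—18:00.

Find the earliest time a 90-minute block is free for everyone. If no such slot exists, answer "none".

Wyatt free within 09:30–18:00: 11:45–13:30, 16:30–16:45.
Wyatt ∩ Brynn: 11:45–13:15.
Wyatt ∩ Brynn ∩ Isla: 11:45–13:15.
Windows ≥ 90 min: 11:45–13:15.
Earliest such window starts at 11:45.

11:45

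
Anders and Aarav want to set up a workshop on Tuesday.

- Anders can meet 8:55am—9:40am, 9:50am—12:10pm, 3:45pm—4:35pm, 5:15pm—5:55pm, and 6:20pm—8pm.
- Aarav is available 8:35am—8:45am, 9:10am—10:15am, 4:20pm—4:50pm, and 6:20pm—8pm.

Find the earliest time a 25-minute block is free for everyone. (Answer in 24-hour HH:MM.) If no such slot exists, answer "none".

Anders ∩ Aarav: 09:10–09:40, 09:50–10:15, 16:20–16:35, 18:20–20:00.
Windows ≥ 25 min: 09:10–09:40, 09:50–10:15, 18:20–20:00.
Earliest such window starts at 09:10.

09:10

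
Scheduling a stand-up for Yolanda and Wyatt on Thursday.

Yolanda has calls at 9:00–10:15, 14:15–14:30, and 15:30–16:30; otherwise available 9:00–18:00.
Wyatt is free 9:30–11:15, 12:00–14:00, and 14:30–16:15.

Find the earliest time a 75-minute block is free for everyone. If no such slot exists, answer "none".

12:00

Yolanda free within 09:00–18:00: 10:15–14:15, 14:30–15:30, 16:30–18:00.
Yolanda ∩ Wyatt: 10:15–11:15, 12:00–14:00, 14:30–15:30.
Windows ≥ 75 min: 12:00–14:00.
Earliest such window starts at 12:00.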